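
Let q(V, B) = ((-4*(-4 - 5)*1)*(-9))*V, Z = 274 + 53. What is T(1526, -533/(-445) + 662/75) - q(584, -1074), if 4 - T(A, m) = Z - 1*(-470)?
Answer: 188423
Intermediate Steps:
Z = 327
T(A, m) = -793 (T(A, m) = 4 - (327 - 1*(-470)) = 4 - (327 + 470) = 4 - 1*797 = 4 - 797 = -793)
q(V, B) = -324*V (q(V, B) = ((-4*(-9)*1)*(-9))*V = ((36*1)*(-9))*V = (36*(-9))*V = -324*V)
T(1526, -533/(-445) + 662/75) - q(584, -1074) = -793 - (-324)*584 = -793 - 1*(-189216) = -793 + 189216 = 188423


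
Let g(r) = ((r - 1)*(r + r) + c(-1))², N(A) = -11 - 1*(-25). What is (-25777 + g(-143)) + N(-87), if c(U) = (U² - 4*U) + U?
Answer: 1696425581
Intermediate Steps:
c(U) = U² - 3*U
N(A) = 14 (N(A) = -11 + 25 = 14)
g(r) = (4 + 2*r*(-1 + r))² (g(r) = ((r - 1)*(r + r) - (-3 - 1))² = ((-1 + r)*(2*r) - 1*(-4))² = (2*r*(-1 + r) + 4)² = (4 + 2*r*(-1 + r))²)
(-25777 + g(-143)) + N(-87) = (-25777 + 4*(2 + (-143)² - 1*(-143))²) + 14 = (-25777 + 4*(2 + 20449 + 143)²) + 14 = (-25777 + 4*20594²) + 14 = (-25777 + 4*424112836) + 14 = (-25777 + 1696451344) + 14 = 1696425567 + 14 = 1696425581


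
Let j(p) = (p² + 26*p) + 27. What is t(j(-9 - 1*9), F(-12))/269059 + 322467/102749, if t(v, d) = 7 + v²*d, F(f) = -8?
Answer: 75511119308/27645543191 ≈ 2.7314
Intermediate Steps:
j(p) = 27 + p² + 26*p
t(v, d) = 7 + d*v²
t(j(-9 - 1*9), F(-12))/269059 + 322467/102749 = (7 - 8*(27 + (-9 - 1*9)² + 26*(-9 - 1*9))²)/269059 + 322467/102749 = (7 - 8*(27 + (-9 - 9)² + 26*(-9 - 9))²)*(1/269059) + 322467*(1/102749) = (7 - 8*(27 + (-18)² + 26*(-18))²)*(1/269059) + 322467/102749 = (7 - 8*(27 + 324 - 468)²)*(1/269059) + 322467/102749 = (7 - 8*(-117)²)*(1/269059) + 322467/102749 = (7 - 8*13689)*(1/269059) + 322467/102749 = (7 - 109512)*(1/269059) + 322467/102749 = -109505*1/269059 + 322467/102749 = -109505/269059 + 322467/102749 = 75511119308/27645543191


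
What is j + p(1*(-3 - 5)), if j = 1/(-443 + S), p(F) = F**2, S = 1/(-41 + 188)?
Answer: 4167533/65120 ≈ 63.998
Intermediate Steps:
S = 1/147 ≈ 0.0068027
j = -147/65120 (j = 1/(-443 + 1/147) = 1/(-65120/147) = -147/65120 ≈ -0.0022574)
j + p(1*(-3 - 5)) = -147/65120 + (1*(-3 - 5))**2 = -147/65120 + (1*(-8))**2 = -147/65120 + (-8)**2 = -147/65120 + 64 = 4167533/65120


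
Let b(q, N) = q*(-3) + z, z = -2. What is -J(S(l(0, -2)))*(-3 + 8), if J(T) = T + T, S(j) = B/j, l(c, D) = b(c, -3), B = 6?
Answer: 30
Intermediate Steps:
b(q, N) = -2 - 3*q (b(q, N) = q*(-3) - 2 = -3*q - 2 = -2 - 3*q)
l(c, D) = -2 - 3*c
S(j) = 6/j
J(T) = 2*T
-J(S(l(0, -2)))*(-3 + 8) = -2*(6/(-2 - 3*0))*(-3 + 8) = -2*(6/(-2 + 0))*5 = -2*(6/(-2))*5 = -2*(6*(-½))*5 = -2*(-3)*5 = -(-6)*5 = -1*(-30) = 30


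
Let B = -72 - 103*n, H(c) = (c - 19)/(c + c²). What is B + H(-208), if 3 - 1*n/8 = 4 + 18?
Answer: 670984477/43056 ≈ 15584.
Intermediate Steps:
H(c) = (-19 + c)/(c + c²)
n = -152 (n = 24 - 8*(4 + 18) = 24 - 8*22 = 24 - 176 = -152)
B = 15584 (B = -72 - 103*(-152) = -72 + 15656 = 15584)
B + H(-208) = 15584 + (-19 - 208)/((-208)*(1 - 208)) = 15584 - 1/208*(-227)/(-207) = 15584 - 1/208*(-1/207)*(-227) = 15584 - 227/43056 = 670984477/43056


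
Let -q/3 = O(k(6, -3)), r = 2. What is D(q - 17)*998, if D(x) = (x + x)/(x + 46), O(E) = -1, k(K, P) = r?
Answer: -3493/4 ≈ -873.25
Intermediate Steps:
k(K, P) = 2
q = 3 (q = -3*(-1) = 3)
D(x) = 2*x/(46 + x) (D(x) = (2*x)/(46 + x) = 2*x/(46 + x))
D(q - 17)*998 = (2*(3 - 17)/(46 + (3 - 17)))*998 = (2*(-14)/(46 - 14))*998 = (2*(-14)/32)*998 = (2*(-14)*(1/32))*998 = -7/8*998 = -3493/4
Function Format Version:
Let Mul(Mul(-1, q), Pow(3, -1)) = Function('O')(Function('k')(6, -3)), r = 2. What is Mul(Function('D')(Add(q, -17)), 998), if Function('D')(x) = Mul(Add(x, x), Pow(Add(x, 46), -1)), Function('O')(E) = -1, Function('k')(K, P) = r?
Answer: Rational(-3493, 4) ≈ -873.25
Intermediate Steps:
Function('k')(K, P) = 2
q = 3 (q = Mul(-3, -1) = 3)
Function('D')(x) = Mul(2, x, Pow(Add(46, x), -1)) (Function('D')(x) = Mul(Mul(2, x), Pow(Add(46, x), -1)) = Mul(2, x, Pow(Add(46, x), -1)))
Mul(Function('D')(Add(q, -17)), 998) = Mul(Mul(2, Add(3, -17), Pow(Add(46, Add(3, -17)), -1)), 998) = Mul(Mul(2, -14, Pow(Add(46, -14), -1)), 998) = Mul(Mul(2, -14, Pow(32, -1)), 998) = Mul(Mul(2, -14, Rational(1, 32)), 998) = Mul(Rational(-7, 8), 998) = Rational(-3493, 4)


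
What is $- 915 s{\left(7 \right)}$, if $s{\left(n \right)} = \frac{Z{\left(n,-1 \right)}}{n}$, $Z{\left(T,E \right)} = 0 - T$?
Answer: $915$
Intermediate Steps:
$Z{\left(T,E \right)} = - T$
$s{\left(n \right)} = -1$ ($s{\left(n \right)} = \frac{\left(-1\right) n}{n} = -1$)
$- 915 s{\left(7 \right)} = \left(-915\right) \left(-1\right) = 915$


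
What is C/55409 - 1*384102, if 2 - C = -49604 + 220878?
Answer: -21282878990/55409 ≈ -3.8411e+5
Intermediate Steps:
C = -171272 (C = 2 - (-49604 + 220878) = 2 - 1*171274 = 2 - 171274 = -171272)
C/55409 - 1*384102 = -171272/55409 - 1*384102 = -171272*1/55409 - 384102 = -171272/55409 - 384102 = -21282878990/55409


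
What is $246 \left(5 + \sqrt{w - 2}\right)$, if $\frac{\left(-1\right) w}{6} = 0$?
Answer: $1230 + 246 i \sqrt{2} \approx 1230.0 + 347.9 i$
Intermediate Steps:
$w = 0$ ($w = \left(-6\right) 0 = 0$)
$246 \left(5 + \sqrt{w - 2}\right) = 246 \left(5 + \sqrt{0 - 2}\right) = 246 \left(5 + \sqrt{-2}\right) = 246 \left(5 + i \sqrt{2}\right) = 1230 + 246 i \sqrt{2}$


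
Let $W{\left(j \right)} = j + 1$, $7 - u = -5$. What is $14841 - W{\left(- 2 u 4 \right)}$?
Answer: $14936$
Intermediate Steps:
$u = 12$ ($u = 7 - -5 = 7 + 5 = 12$)
$W{\left(j \right)} = 1 + j$
$14841 - W{\left(- 2 u 4 \right)} = 14841 - \left(1 + \left(-2\right) 12 \cdot 4\right) = 14841 - \left(1 - 96\right) = 14841 - -95 = 14841 + 95 = 14936$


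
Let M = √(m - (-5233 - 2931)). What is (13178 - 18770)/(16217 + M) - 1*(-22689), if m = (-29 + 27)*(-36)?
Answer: 1988909088751/87660951 + 3728*√2059/87660951 ≈ 22689.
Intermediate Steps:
m = 72 (m = -2*(-36) = 72)
M = 2*√2059 (M = √(72 - (-5233 - 2931)) = √(72 - 1*(-8164)) = √(72 + 8164) = √8236 = 2*√2059 ≈ 90.752)
(13178 - 18770)/(16217 + M) - 1*(-22689) = (13178 - 18770)/(16217 + 2*√2059) - 1*(-22689) = -5592/(16217 + 2*√2059) + 22689 = 22689 - 5592/(16217 + 2*√2059)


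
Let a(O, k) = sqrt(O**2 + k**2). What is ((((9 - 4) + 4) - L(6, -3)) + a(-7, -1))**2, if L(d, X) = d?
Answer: 59 + 30*sqrt(2) ≈ 101.43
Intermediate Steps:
((((9 - 4) + 4) - L(6, -3)) + a(-7, -1))**2 = ((((9 - 4) + 4) - 1*6) + sqrt((-7)**2 + (-1)**2))**2 = (((5 + 4) - 6) + sqrt(49 + 1))**2 = ((9 - 6) + sqrt(50))**2 = (3 + 5*sqrt(2))**2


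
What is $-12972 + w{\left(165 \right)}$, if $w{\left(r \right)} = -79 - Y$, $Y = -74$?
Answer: $-12977$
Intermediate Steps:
$w{\left(r \right)} = -5$ ($w{\left(r \right)} = -79 - -74 = -79 + 74 = -5$)
$-12972 + w{\left(165 \right)} = -12972 - 5 = -12977$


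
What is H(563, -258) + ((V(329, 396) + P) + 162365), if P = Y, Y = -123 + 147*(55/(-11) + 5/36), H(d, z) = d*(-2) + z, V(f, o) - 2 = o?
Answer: 1926497/12 ≈ 1.6054e+5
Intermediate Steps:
V(f, o) = 2 + o
H(d, z) = z - 2*d (H(d, z) = -2*d + z = z - 2*d)
Y = -10051/12 (Y = -123 + 147*(55*(-1/11) + 5*(1/36)) = -123 + 147*(-5 + 5/36) = -123 + 147*(-175/36) = -123 - 8575/12 = -10051/12 ≈ -837.58)
P = -10051/12 ≈ -837.58
H(563, -258) + ((V(329, 396) + P) + 162365) = (-258 - 2*563) + (((2 + 396) - 10051/12) + 162365) = (-258 - 1126) + ((398 - 10051/12) + 162365) = -1384 + (-5275/12 + 162365) = -1384 + 1943105/12 = 1926497/12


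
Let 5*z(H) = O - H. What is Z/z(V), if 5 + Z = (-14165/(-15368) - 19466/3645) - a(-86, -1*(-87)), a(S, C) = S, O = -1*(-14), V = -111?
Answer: 4289803097/1400409000 ≈ 3.0633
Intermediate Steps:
O = 14
z(H) = 14/5 - H/5 (z(H) = (14 - H)/5 = 14/5 - H/5)
Z = 4289803097/56016360 (Z = -5 + ((-14165/(-15368) - 19466/3645) - 1*(-86)) = -5 + ((-14165*(-1/15368) - 19466*1/3645) + 86) = -5 + ((14165/15368 - 19466/3645) + 86) = -5 + (-247522063/56016360 + 86) = -5 + 4569884897/56016360 = 4289803097/56016360 ≈ 76.581)
Z/z(V) = 4289803097/(56016360*(14/5 - ⅕*(-111))) = 4289803097/(56016360*(14/5 + 111/5)) = (4289803097/56016360)/25 = (4289803097/56016360)*(1/25) = 4289803097/1400409000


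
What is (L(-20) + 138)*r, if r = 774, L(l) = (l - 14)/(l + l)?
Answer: 1074699/10 ≈ 1.0747e+5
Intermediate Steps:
L(l) = (-14 + l)/(2*l) (L(l) = (-14 + l)/((2*l)) = (-14 + l)*(1/(2*l)) = (-14 + l)/(2*l))
(L(-20) + 138)*r = ((1/2)*(-14 - 20)/(-20) + 138)*774 = ((1/2)*(-1/20)*(-34) + 138)*774 = (17/20 + 138)*774 = (2777/20)*774 = 1074699/10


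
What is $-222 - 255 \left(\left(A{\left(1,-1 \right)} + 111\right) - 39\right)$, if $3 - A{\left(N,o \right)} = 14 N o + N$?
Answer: $-22662$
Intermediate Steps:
$A{\left(N,o \right)} = 3 - N - 14 N o$ ($A{\left(N,o \right)} = 3 - \left(14 N o + N\right) = 3 - \left(N + 14 N o\right) = 3 - N - 14 N o$)
$-222 - 255 \left(\left(A{\left(1,-1 \right)} + 111\right) - 39\right) = -222 - 255 \left(\left(\left(3 - 1 - 14 \left(-1\right)\right) + 111\right) - 39\right) = -222 - 255 \left(\left(\left(3 - 1 + 14\right) + 111\right) - 39\right) = -222 - 255 \left(\left(16 + 111\right) - 39\right) = -222 - 255 \left(127 - 39\right) = -222 - 22440 = -22662$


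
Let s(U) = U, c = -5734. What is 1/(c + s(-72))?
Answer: -1/5806 ≈ -0.00017224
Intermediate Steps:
1/(c + s(-72)) = 1/(-5734 - 72) = 1/(-5806) = -1/5806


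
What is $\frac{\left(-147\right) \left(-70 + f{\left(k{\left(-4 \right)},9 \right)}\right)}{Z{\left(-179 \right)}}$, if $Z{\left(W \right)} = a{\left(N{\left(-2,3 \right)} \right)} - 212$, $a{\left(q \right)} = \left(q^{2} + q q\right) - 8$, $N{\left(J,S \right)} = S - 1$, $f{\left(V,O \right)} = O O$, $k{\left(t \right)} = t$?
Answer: $\frac{1617}{212} \approx 7.6274$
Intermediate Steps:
$f{\left(V,O \right)} = O^{2}$
$N{\left(J,S \right)} = -1 + S$
$a{\left(q \right)} = -8 + 2 q^{2}$ ($a{\left(q \right)} = \left(q^{2} + q^{2}\right) - 8 = 2 q^{2} - 8 = -8 + 2 q^{2}$)
$Z{\left(W \right)} = -212$ ($Z{\left(W \right)} = \left(-8 + 2 \left(-1 + 3\right)^{2}\right) - 212 = \left(-8 + 2 \cdot 2^{2}\right) - 212 = \left(-8 + 2 \cdot 4\right) - 212 = \left(-8 + 8\right) - 212 = 0 - 212 = -212$)
$\frac{\left(-147\right) \left(-70 + f{\left(k{\left(-4 \right)},9 \right)}\right)}{Z{\left(-179 \right)}} = \frac{\left(-147\right) \left(-70 + 9^{2}\right)}{-212} = - 147 \left(-70 + 81\right) \left(- \frac{1}{212}\right) = \left(-147\right) 11 \left(- \frac{1}{212}\right) = \left(-1617\right) \left(- \frac{1}{212}\right) = \frac{1617}{212}$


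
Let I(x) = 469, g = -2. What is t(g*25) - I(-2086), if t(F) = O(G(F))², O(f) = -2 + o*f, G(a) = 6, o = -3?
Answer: -69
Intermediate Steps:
O(f) = -2 - 3*f
t(F) = 400 (t(F) = (-2 - 3*6)² = (-2 - 18)² = (-20)² = 400)
t(g*25) - I(-2086) = 400 - 1*469 = 400 - 469 = -69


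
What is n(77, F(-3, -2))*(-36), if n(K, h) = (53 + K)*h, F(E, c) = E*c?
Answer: -28080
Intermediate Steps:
n(K, h) = h*(53 + K)
n(77, F(-3, -2))*(-36) = ((-3*(-2))*(53 + 77))*(-36) = (6*130)*(-36) = 780*(-36) = -28080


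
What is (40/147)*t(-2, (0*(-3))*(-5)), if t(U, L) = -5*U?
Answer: 400/147 ≈ 2.7211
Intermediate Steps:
(40/147)*t(-2, (0*(-3))*(-5)) = (40/147)*(-5*(-2)) = (40*(1/147))*10 = (40/147)*10 = 400/147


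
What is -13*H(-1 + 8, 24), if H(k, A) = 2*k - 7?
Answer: -91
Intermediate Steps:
H(k, A) = -7 + 2*k
-13*H(-1 + 8, 24) = -13*(-7 + 2*(-1 + 8)) = -13*(-7 + 2*7) = -13*(-7 + 14) = -13*7 = -91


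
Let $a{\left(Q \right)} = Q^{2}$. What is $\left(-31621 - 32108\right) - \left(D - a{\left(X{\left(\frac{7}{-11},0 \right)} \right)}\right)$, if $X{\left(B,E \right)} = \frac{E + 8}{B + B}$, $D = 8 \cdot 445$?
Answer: $- \frac{3295225}{49} \approx -67250.0$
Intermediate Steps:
$D = 3560$
$X{\left(B,E \right)} = \frac{8 + E}{2 B}$
$\left(-31621 - 32108\right) - \left(D - a{\left(X{\left(\frac{7}{-11},0 \right)} \right)}\right) = \left(-31621 - 32108\right) + \left(\left(\frac{8 + 0}{2 \frac{7}{-11}}\right)^{2} - 3560\right) = -63729 - \left(3560 - \left(\frac{1}{2} \frac{1}{7 \left(- \frac{1}{11}\right)} 8\right)^{2}\right) = -63729 - \left(3560 - \left(\frac{1}{2} \frac{1}{- \frac{7}{11}} \cdot 8\right)^{2}\right) = -63729 - \left(3560 - \left(\frac{1}{2} \left(- \frac{11}{7}\right) 8\right)^{2}\right) = -63729 - \left(3560 - \left(- \frac{44}{7}\right)^{2}\right) = -63729 + \left(\frac{1936}{49} - 3560\right) = -63729 - \frac{172504}{49} = - \frac{3295225}{49}$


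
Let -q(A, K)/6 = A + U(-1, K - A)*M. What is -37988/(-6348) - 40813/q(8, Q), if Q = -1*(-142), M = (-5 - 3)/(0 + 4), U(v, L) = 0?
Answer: 7247343/8464 ≈ 856.25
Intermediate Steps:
M = -2 (M = -8/4 = -8*¼ = -2)
Q = 142
q(A, K) = -6*A (q(A, K) = -6*(A + 0*(-2)) = -6*(A + 0) = -6*A)
-37988/(-6348) - 40813/q(8, Q) = -37988/(-6348) - 40813/((-6*8)) = -37988*(-1/6348) - 40813/(-48) = 9497/1587 - 40813*(-1/48) = 9497/1587 + 40813/48 = 7247343/8464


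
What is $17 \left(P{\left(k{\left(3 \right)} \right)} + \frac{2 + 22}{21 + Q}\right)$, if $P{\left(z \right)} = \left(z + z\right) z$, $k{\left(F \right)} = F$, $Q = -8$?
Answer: $\frac{4386}{13} \approx 337.38$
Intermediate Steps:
$P{\left(z \right)} = 2 z^{2}$ ($P{\left(z \right)} = 2 z z = 2 z^{2}$)
$17 \left(P{\left(k{\left(3 \right)} \right)} + \frac{2 + 22}{21 + Q}\right) = 17 \left(2 \cdot 3^{2} + \frac{2 + 22}{21 - 8}\right) = 17 \left(2 \cdot 9 + \frac{24}{13}\right) = 17 \left(18 + 24 \cdot \frac{1}{13}\right) = 17 \left(18 + \frac{24}{13}\right) = 17 \cdot \frac{258}{13} = \frac{4386}{13}$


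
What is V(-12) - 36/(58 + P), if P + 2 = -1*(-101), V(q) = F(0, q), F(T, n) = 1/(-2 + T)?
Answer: -229/314 ≈ -0.72930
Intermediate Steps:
V(q) = -1/2 (V(q) = 1/(-2 + 0) = 1/(-2) = -1/2)
P = 99 (P = -2 - 1*(-101) = -2 + 101 = 99)
V(-12) - 36/(58 + P) = -1/2 - 36/(58 + 99) = -1/2 - 36/157 = -229/314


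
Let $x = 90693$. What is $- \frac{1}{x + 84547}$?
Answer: $- \frac{1}{175240} \approx -5.7065 \cdot 10^{-6}$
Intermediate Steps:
$- \frac{1}{x + 84547} = - \frac{1}{90693 + 84547} = - \frac{1}{175240}$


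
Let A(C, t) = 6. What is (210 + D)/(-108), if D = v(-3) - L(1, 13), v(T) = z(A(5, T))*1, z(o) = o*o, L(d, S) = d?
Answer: -245/108 ≈ -2.2685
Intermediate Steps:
z(o) = o²
v(T) = 36 (v(T) = 6²*1 = 36*1 = 36)
D = 35 (D = 36 - 1*1 = 36 - 1 = 35)
(210 + D)/(-108) = (210 + 35)/(-108) = 245*(-1/108) = -245/108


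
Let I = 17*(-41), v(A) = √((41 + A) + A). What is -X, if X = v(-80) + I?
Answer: 697 - I*√119 ≈ 697.0 - 10.909*I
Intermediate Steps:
v(A) = √(41 + 2*A)
I = -697
X = -697 + I*√119 (X = √(41 + 2*(-80)) - 697 = √(41 - 160) - 697 = √(-119) - 697 = I*√119 - 697 = -697 + I*√119 ≈ -697.0 + 10.909*I)
-X = -(-697 + I*√119) = 697 - I*√119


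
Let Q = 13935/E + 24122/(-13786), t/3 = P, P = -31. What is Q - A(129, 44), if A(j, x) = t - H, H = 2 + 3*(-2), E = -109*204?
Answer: 4425677407/51090916 ≈ 86.624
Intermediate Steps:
E = -22236
t = -93 (t = 3*(-31) = -93)
H = -4 (H = 2 - 6 = -4)
A(j, x) = -89 (A(j, x) = -93 - 1*(-4) = -93 + 4 = -89)
Q = -121414117/51090916 (Q = 13935/(-22236) + 24122/(-13786) = 13935*(-1/22236) + 24122*(-1/13786) = -4645/7412 - 12061/6893 = -121414117/51090916 ≈ -2.3764)
Q - A(129, 44) = -121414117/51090916 - 1*(-89) = -121414117/51090916 + 89 = 4425677407/51090916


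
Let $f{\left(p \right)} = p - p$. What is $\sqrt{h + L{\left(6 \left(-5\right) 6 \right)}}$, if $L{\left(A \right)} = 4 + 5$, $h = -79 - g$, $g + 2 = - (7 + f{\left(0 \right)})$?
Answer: $i \sqrt{61} \approx 7.8102 i$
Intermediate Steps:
$f{\left(p \right)} = 0$
$g = -9$ ($g = -2 - \left(7 + 0\right) = -2 - 7 = -9$)
$h = -70$ ($h = -79 - -9 = -79 + 9 = -70$)
$L{\left(A \right)} = 9$
$\sqrt{h + L{\left(6 \left(-5\right) 6 \right)}} = \sqrt{-70 + 9} = \sqrt{-61} = i \sqrt{61}$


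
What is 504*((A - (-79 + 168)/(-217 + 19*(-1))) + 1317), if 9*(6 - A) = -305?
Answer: 40359662/59 ≈ 6.8406e+5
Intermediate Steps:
A = 359/9 (A = 6 - ⅑*(-305) = 6 + 305/9 = 359/9 ≈ 39.889)
504*((A - (-79 + 168)/(-217 + 19*(-1))) + 1317) = 504*((359/9 - (-79 + 168)/(-217 + 19*(-1))) + 1317) = 504*((359/9 - 89/(-217 - 19)) + 1317) = 504*((359/9 - 89/(-236)) + 1317) = 504*((359/9 - 89*(-1)/236) + 1317) = 504*((359/9 - 1*(-89/236)) + 1317) = 504*((359/9 + 89/236) + 1317) = 504*(85525/2124 + 1317) = 504*(2882833/2124) = 40359662/59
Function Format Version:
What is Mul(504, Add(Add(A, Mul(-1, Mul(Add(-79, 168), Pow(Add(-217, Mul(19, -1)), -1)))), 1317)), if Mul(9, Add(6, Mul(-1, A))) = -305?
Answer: Rational(40359662, 59) ≈ 6.8406e+5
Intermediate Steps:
A = Rational(359, 9) (A = Add(6, Mul(Rational(-1, 9), -305)) = Add(6, Rational(305, 9)) = Rational(359, 9) ≈ 39.889)
Mul(504, Add(Add(A, Mul(-1, Mul(Add(-79, 168), Pow(Add(-217, Mul(19, -1)), -1)))), 1317)) = Mul(504, Add(Add(Rational(359, 9), Mul(-1, Mul(Add(-79, 168), Pow(Add(-217, Mul(19, -1)), -1)))), 1317)) = Mul(504, Add(Add(Rational(359, 9), Mul(-1, Mul(89, Pow(Add(-217, -19), -1)))), 1317)) = Mul(504, Add(Add(Rational(359, 9), Mul(-1, Mul(89, Pow(-236, -1)))), 1317)) = Mul(504, Add(Add(Rational(359, 9), Mul(-1, Mul(89, Rational(-1, 236)))), 1317)) = Mul(504, Add(Add(Rational(359, 9), Mul(-1, Rational(-89, 236))), 1317)) = Mul(504, Add(Add(Rational(359, 9), Rational(89, 236)), 1317)) = Mul(504, Add(Rational(85525, 2124), 1317)) = Mul(504, Rational(2882833, 2124)) = Rational(40359662, 59)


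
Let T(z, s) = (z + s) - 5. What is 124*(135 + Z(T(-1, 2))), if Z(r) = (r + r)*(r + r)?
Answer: 24676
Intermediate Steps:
T(z, s) = -5 + s + z (T(z, s) = (s + z) - 5 = -5 + s + z)
Z(r) = 4*r**2 (Z(r) = (2*r)*(2*r) = 4*r**2)
124*(135 + Z(T(-1, 2))) = 124*(135 + 4*(-5 + 2 - 1)**2) = 124*(135 + 4*(-4)**2) = 124*(135 + 4*16) = 124*(135 + 64) = 124*199 = 24676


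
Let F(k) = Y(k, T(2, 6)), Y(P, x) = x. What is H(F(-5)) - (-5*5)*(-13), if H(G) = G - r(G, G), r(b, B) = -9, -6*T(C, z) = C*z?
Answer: -318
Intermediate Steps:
T(C, z) = -C*z/6
F(k) = -2 (F(k) = -1/6*2*6 = -2)
H(G) = 9 + G (H(G) = G - 1*(-9) = G + 9 = 9 + G)
H(F(-5)) - (-5*5)*(-13) = (9 - 2) - (-5*5)*(-13) = 7 - (-25)*(-13) = 7 - 1*325 = 7 - 325 = -318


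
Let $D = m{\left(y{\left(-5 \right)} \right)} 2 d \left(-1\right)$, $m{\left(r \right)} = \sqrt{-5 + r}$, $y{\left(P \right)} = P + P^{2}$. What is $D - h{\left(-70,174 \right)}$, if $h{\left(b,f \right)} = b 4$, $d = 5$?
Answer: $280 - 10 \sqrt{15} \approx 241.27$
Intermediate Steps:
$h{\left(b,f \right)} = 4 b$
$D = - 10 \sqrt{15}$ ($D = \sqrt{-5 - 5 \left(1 - 5\right)} 2 \cdot 5 \left(-1\right) = \sqrt{-5 - -20} \cdot 2 \left(-5\right) = \sqrt{-5 + 20} \cdot 2 \left(-5\right) = \sqrt{15} \cdot 2 \left(-5\right) = 2 \sqrt{15} \left(-5\right) = - 10 \sqrt{15} \approx -38.73$)
$D - h{\left(-70,174 \right)} = - 10 \sqrt{15} - 4 \left(-70\right) = - 10 \sqrt{15} - -280 = - 10 \sqrt{15} + 280 = 280 - 10 \sqrt{15}$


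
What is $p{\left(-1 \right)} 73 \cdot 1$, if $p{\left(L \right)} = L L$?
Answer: $73$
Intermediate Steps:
$p{\left(L \right)} = L^{2}$
$p{\left(-1 \right)} 73 \cdot 1 = \left(-1\right)^{2} \cdot 73 \cdot 1 = 1 \cdot 73 = 73$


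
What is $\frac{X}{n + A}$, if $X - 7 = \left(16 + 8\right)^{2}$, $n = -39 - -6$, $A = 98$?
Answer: $\frac{583}{65} \approx 8.9692$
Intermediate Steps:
$n = -33$ ($n = -39 + 6 = -33$)
$X = 583$ ($X = 7 + \left(16 + 8\right)^{2} = 7 + 24^{2} = 7 + 576 = 583$)
$\frac{X}{n + A} = \frac{583}{-33 + 98} = \frac{583}{65}$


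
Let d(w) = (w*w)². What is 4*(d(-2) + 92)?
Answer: 432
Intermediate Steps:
d(w) = w⁴ (d(w) = (w²)² = w⁴)
4*(d(-2) + 92) = 4*((-2)⁴ + 92) = 4*(16 + 92) = 4*108 = 432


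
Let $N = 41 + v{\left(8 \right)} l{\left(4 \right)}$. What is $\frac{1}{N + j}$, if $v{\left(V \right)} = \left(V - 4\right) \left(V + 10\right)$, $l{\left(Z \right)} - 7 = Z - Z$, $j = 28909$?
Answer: $\frac{1}{29454} \approx 3.3951 \cdot 10^{-5}$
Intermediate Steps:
$l{\left(Z \right)} = 7$ ($l{\left(Z \right)} = 7 + \left(Z - Z\right) = 7 + 0 = 7$)
$v{\left(V \right)} = \left(-4 + V\right) \left(10 + V\right)$
$N = 545$ ($N = 41 + \left(-40 + 8^{2} + 6 \cdot 8\right) 7 = 41 + \left(-40 + 64 + 48\right) 7 = 41 + 72 \cdot 7 = 41 + 504 = 545$)
$\frac{1}{N + j} = \frac{1}{545 + 28909} = \frac{1}{29454}$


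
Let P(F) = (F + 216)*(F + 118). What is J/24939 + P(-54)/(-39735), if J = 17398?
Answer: 48082442/110105685 ≈ 0.43669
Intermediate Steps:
P(F) = (118 + F)*(216 + F) (P(F) = (216 + F)*(118 + F) = (118 + F)*(216 + F))
J/24939 + P(-54)/(-39735) = 17398/24939 + (25488 + (-54)² + 334*(-54))/(-39735) = 17398*(1/24939) + (25488 + 2916 - 18036)*(-1/39735) = 17398/24939 + 10368*(-1/39735) = 17398/24939 - 1152/4415 = 48082442/110105685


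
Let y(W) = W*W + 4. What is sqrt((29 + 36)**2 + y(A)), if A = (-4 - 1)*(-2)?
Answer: 3*sqrt(481) ≈ 65.795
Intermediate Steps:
A = 10 (A = -5*(-2) = 10)
y(W) = 4 + W**2 (y(W) = W**2 + 4 = 4 + W**2)
sqrt((29 + 36)**2 + y(A)) = sqrt((29 + 36)**2 + (4 + 10**2)) = sqrt(65**2 + (4 + 100)) = sqrt(4225 + 104) = sqrt(4329) = 3*sqrt(481)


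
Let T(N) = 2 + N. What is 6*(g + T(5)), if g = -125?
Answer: -708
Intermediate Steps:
6*(g + T(5)) = 6*(-125 + (2 + 5)) = 6*(-125 + 7) = 6*(-118) = -708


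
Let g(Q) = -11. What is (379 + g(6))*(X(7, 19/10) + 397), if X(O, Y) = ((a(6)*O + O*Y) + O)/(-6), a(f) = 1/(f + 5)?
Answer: 23893964/165 ≈ 1.4481e+5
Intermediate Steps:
a(f) = 1/(5 + f)
X(O, Y) = -2*O/11 - O*Y/6 (X(O, Y) = ((O/(5 + 6) + O*Y) + O)/(-6) = ((O/11 + O*Y) + O)*(-⅙) = (12*O/11 + O*Y)*(-⅙) = -2*O/11 - O*Y/6)
(379 + g(6))*(X(7, 19/10) + 397) = (379 - 11)*(-1/66*7*(12 + 11*(19/10)) + 397) = 368*(-1/66*7*(12 + 11*(19*(⅒))) + 397) = 368*(-1/66*7*(12 + 11*(19/10)) + 397) = 368*(-1/66*7*(12 + 209/10) + 397) = 368*(-1/66*7*329/10 + 397) = 368*(-2303/660 + 397) = 368*(259717/660) = 23893964/165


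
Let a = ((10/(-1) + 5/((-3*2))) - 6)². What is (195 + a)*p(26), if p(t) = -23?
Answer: -396083/36 ≈ -11002.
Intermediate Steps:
a = 10201/36 (a = ((10*(-1) + 5/(-6)) - 6)² = ((-10 + 5*(-⅙)) - 6)² = ((-10 - ⅚) - 6)² = (-65/6 - 6)² = (-101/6)² = 10201/36 ≈ 283.36)
(195 + a)*p(26) = (195 + 10201/36)*(-23) = (17221/36)*(-23) = -396083/36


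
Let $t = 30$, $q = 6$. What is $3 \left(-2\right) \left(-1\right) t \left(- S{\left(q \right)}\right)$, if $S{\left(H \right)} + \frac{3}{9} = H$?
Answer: $-1020$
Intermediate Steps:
$S{\left(H \right)} = - \frac{1}{3} + H$
$3 \left(-2\right) \left(-1\right) t \left(- S{\left(q \right)}\right) = 3 \left(-2\right) \left(-1\right) 30 \left(- (- \frac{1}{3} + 6)\right) = \left(-6\right) \left(-1\right) 30 \left(\left(-1\right) \frac{17}{3}\right) = 6 \cdot 30 \left(- \frac{17}{3}\right) = 180 \left(- \frac{17}{3}\right) = -1020$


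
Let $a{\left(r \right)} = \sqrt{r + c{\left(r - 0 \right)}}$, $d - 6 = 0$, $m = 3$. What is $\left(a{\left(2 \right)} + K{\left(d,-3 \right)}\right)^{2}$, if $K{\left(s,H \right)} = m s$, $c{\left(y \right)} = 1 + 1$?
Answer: $400$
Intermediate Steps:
$d = 6$ ($d = 6 + 0 = 6$)
$c{\left(y \right)} = 2$
$K{\left(s,H \right)} = 3 s$
$a{\left(r \right)} = \sqrt{2 + r}$ ($a{\left(r \right)} = \sqrt{r + 2} = \sqrt{2 + r}$)
$\left(a{\left(2 \right)} + K{\left(d,-3 \right)}\right)^{2} = \left(\sqrt{2 + 2} + 3 \cdot 6\right)^{2} = \left(\sqrt{4} + 18\right)^{2} = \left(2 + 18\right)^{2} = 20^{2} = 400$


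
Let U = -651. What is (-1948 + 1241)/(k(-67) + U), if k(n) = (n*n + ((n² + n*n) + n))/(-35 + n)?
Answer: 36057/39901 ≈ 0.90366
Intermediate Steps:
k(n) = (n + 3*n²)/(-35 + n) (k(n) = (n² + ((n² + n²) + n))/(-35 + n) = (n² + (2*n² + n))/(-35 + n) = (n² + (n + 2*n²))/(-35 + n) = (n + 3*n²)/(-35 + n))
(-1948 + 1241)/(k(-67) + U) = (-1948 + 1241)/(-67*(1 + 3*(-67))/(-35 - 67) - 651) = -707/(-67*(1 - 201)/(-102) - 651) = -707/(-67*(-1/102)*(-200) - 651) = -707/(-6700/51 - 651) = -707/(-39901/51) = -707*(-51/39901) = 36057/39901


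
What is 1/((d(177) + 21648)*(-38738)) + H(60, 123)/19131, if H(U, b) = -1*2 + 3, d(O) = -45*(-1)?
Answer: 13338481/255184289458 ≈ 5.2270e-5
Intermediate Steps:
d(O) = 45
H(U, b) = 1 (H(U, b) = -2 + 3 = 1)
1/((d(177) + 21648)*(-38738)) + H(60, 123)/19131 = 1/((45 + 21648)*(-38738)) + 1/19131 = -1/38738/21693 + 1*(1/19131) = (1/21693)*(-1/38738) + 1/19131 = -1/840343434 + 1/19131 = 13338481/255184289458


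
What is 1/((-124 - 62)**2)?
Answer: 1/34596 ≈ 2.8905e-5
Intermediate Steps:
1/((-124 - 62)**2) = 1/((-186)**2) = 1/34596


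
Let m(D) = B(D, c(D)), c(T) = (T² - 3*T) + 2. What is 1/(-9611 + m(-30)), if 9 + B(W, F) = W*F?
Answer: -1/39380 ≈ -2.5394e-5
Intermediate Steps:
c(T) = 2 + T² - 3*T
B(W, F) = -9 + F*W (B(W, F) = -9 + W*F = -9 + F*W)
m(D) = -9 + D*(2 + D² - 3*D) (m(D) = -9 + (2 + D² - 3*D)*D = -9 + D*(2 + D² - 3*D))
1/(-9611 + m(-30)) = 1/(-9611 + (-9 - 30*(2 + (-30)² - 3*(-30)))) = 1/(-9611 + (-9 - 30*(2 + 900 + 90))) = 1/(-9611 + (-9 - 30*992)) = 1/(-9611 + (-9 - 29760)) = 1/(-9611 - 29769) = 1/(-39380) = -1/39380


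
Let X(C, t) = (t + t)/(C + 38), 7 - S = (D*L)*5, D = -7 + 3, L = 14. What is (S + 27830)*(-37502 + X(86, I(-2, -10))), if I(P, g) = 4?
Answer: -1054441920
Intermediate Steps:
D = -4
S = 287 (S = 7 - (-4*14)*5 = 7 - (-56)*5 = 7 - 1*(-280) = 7 + 280 = 287)
X(C, t) = 2*t/(38 + C) (X(C, t) = (2*t)/(38 + C) = 2*t/(38 + C))
(S + 27830)*(-37502 + X(86, I(-2, -10))) = (287 + 27830)*(-37502 + 2*4/(38 + 86)) = 28117*(-37502 + 2*4/124) = 28117*(-37502 + 2*4*(1/124)) = 28117*(-37502 + 2/31) = 28117*(-1162560/31) = -1054441920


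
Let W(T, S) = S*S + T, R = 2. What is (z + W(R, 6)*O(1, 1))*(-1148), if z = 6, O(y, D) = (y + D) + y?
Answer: -137760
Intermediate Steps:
O(y, D) = D + 2*y (O(y, D) = (D + y) + y = D + 2*y)
W(T, S) = T + S² (W(T, S) = S² + T = T + S²)
(z + W(R, 6)*O(1, 1))*(-1148) = (6 + (2 + 6²)*(1 + 2*1))*(-1148) = (6 + (2 + 36)*(1 + 2))*(-1148) = (6 + 38*3)*(-1148) = (6 + 114)*(-1148) = 120*(-1148) = -137760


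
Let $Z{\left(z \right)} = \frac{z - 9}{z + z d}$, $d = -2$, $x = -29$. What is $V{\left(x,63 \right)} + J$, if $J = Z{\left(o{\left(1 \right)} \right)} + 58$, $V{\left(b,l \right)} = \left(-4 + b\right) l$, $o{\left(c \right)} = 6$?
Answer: $- \frac{4041}{2} \approx -2020.5$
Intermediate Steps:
$Z{\left(z \right)} = - \frac{-9 + z}{z}$ ($Z{\left(z \right)} = \frac{z - 9}{z + z \left(-2\right)} = \frac{-9 + z}{z - 2 z} = \frac{-9 + z}{\left(-1\right) z} = \left(-9 + z\right) \left(- \frac{1}{z}\right) = - \frac{-9 + z}{z}$)
$V{\left(b,l \right)} = l \left(-4 + b\right)$
$J = \frac{117}{2}$ ($J = \frac{9 - 6}{6} + 58 = \frac{1}{6} \cdot 3 + 58 = \frac{1}{2} + 58 = \frac{117}{2} \approx 58.5$)
$V{\left(x,63 \right)} + J = 63 \left(-4 - 29\right) + \frac{117}{2} = 63 \left(-33\right) + \frac{117}{2} = -2079 + \frac{117}{2} = - \frac{4041}{2}$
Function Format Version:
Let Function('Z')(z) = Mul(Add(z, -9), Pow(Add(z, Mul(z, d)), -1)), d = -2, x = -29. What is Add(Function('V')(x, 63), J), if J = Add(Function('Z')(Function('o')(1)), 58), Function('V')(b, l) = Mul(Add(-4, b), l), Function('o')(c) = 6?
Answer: Rational(-4041, 2) ≈ -2020.5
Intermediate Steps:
Function('Z')(z) = Mul(-1, Pow(z, -1), Add(-9, z)) (Function('Z')(z) = Mul(Add(z, -9), Pow(Add(z, Mul(z, -2)), -1)) = Mul(Add(-9, z), Pow(Add(z, Mul(-2, z)), -1)) = Mul(Add(-9, z), Pow(Mul(-1, z), -1)) = Mul(Add(-9, z), Mul(-1, Pow(z, -1))) = Mul(-1, Pow(z, -1), Add(-9, z)))
Function('V')(b, l) = Mul(l, Add(-4, b))
J = Rational(117, 2) (J = Add(Mul(Pow(6, -1), Add(9, Mul(-1, 6))), 58) = Add(Mul(Rational(1, 6), Add(9, -6)), 58) = Add(Mul(Rational(1, 6), 3), 58) = Add(Rational(1, 2), 58) = Rational(117, 2) ≈ 58.500)
Add(Function('V')(x, 63), J) = Add(Mul(63, Add(-4, -29)), Rational(117, 2)) = Add(Mul(63, -33), Rational(117, 2)) = Add(-2079, Rational(117, 2)) = Rational(-4041, 2)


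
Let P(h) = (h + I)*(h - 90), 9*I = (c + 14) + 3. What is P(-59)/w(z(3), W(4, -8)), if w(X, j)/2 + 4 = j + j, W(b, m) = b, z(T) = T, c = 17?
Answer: 74053/72 ≈ 1028.5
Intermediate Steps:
I = 34/9 (I = ((17 + 14) + 3)/9 = (31 + 3)/9 = (1/9)*34 = 34/9 ≈ 3.7778)
w(X, j) = -8 + 4*j (w(X, j) = -8 + 2*(j + j) = -8 + 2*(2*j) = -8 + 4*j)
P(h) = (-90 + h)*(34/9 + h) (P(h) = (h + 34/9)*(h - 90) = (34/9 + h)*(-90 + h) = (-90 + h)*(34/9 + h))
P(-59)/w(z(3), W(4, -8)) = (-340 + (-59)**2 - 776/9*(-59))/(-8 + 4*4) = (-340 + 3481 + 45784/9)/(-8 + 16) = (74053/9)/8 = (74053/9)*(1/8) = 74053/72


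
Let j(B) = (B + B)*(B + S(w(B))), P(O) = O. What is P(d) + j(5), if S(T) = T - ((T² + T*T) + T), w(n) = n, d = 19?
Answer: -431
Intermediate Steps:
S(T) = -2*T² (S(T) = T - ((T² + T²) + T) = T - (2*T² + T) = T - (T + 2*T²) = T + (-T - 2*T²) = -2*T²)
j(B) = 2*B*(B - 2*B²) (j(B) = (B + B)*(B - 2*B²) = (2*B)*(B - 2*B²) = 2*B*(B - 2*B²))
P(d) + j(5) = 19 + 5²*(2 - 4*5) = 19 + 25*(2 - 20) = 19 + 25*(-18) = 19 - 450 = -431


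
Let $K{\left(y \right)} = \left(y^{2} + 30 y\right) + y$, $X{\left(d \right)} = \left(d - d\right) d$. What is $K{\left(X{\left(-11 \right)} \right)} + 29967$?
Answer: $29967$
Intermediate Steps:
$X{\left(d \right)} = 0$ ($X{\left(d \right)} = 0 d = 0$)
$K{\left(y \right)} = y^{2} + 31 y$
$K{\left(X{\left(-11 \right)} \right)} + 29967 = 0 \left(31 + 0\right) + 29967 = 0 \cdot 31 + 29967 = 0 + 29967 = 29967$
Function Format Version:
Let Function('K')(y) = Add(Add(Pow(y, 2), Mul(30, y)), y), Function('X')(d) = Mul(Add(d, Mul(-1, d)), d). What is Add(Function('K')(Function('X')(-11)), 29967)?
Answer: 29967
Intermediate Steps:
Function('X')(d) = 0 (Function('X')(d) = Mul(0, d) = 0)
Function('K')(y) = Add(Pow(y, 2), Mul(31, y))
Add(Function('K')(Function('X')(-11)), 29967) = Add(Mul(0, Add(31, 0)), 29967) = Add(Mul(0, 31), 29967) = Add(0, 29967) = 29967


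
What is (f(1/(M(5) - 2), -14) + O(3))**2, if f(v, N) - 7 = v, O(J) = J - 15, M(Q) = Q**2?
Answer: 12996/529 ≈ 24.567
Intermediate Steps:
O(J) = -15 + J
f(v, N) = 7 + v
(f(1/(M(5) - 2), -14) + O(3))**2 = ((7 + 1/(5**2 - 2)) + (-15 + 3))**2 = ((7 + 1/(25 - 2)) - 12)**2 = ((7 + 1/23) - 12)**2 = (162/23 - 12)**2 = (-114/23)**2 = 12996/529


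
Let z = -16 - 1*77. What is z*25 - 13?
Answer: -2338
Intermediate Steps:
z = -93 (z = -16 - 77 = -93)
z*25 - 13 = -93*25 - 13 = -2325 - 13 = -2338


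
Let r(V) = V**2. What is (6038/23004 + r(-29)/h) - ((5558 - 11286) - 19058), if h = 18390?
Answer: 436903669306/17626815 ≈ 24786.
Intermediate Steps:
(6038/23004 + r(-29)/h) - ((5558 - 11286) - 19058) = (6038/23004 + (-29)**2/18390) - ((5558 - 11286) - 19058) = (6038*(1/23004) + 841*(1/18390)) - (-5728 - 19058) = (3019/11502 + 841/18390) - 1*(-24786) = 5432716/17626815 + 24786 = 436903669306/17626815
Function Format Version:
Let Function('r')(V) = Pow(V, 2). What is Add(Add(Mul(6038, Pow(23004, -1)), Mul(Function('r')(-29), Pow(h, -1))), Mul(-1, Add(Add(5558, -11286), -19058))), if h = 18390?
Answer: Rational(436903669306, 17626815) ≈ 24786.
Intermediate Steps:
Add(Add(Mul(6038, Pow(23004, -1)), Mul(Function('r')(-29), Pow(h, -1))), Mul(-1, Add(Add(5558, -11286), -19058))) = Add(Add(Mul(6038, Pow(23004, -1)), Mul(Pow(-29, 2), Pow(18390, -1))), Mul(-1, Add(Add(5558, -11286), -19058))) = Add(Add(Mul(6038, Rational(1, 23004)), Mul(841, Rational(1, 18390))), Mul(-1, Add(-5728, -19058))) = Add(Add(Rational(3019, 11502), Rational(841, 18390)), Mul(-1, -24786)) = Add(Rational(5432716, 17626815), 24786) = Rational(436903669306, 17626815)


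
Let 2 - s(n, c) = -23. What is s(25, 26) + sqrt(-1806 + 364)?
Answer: 25 + I*sqrt(1442) ≈ 25.0 + 37.974*I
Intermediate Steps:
s(n, c) = 25 (s(n, c) = 2 - 1*(-23) = 2 + 23 = 25)
s(25, 26) + sqrt(-1806 + 364) = 25 + sqrt(-1806 + 364) = 25 + sqrt(-1442) = 25 + I*sqrt(1442)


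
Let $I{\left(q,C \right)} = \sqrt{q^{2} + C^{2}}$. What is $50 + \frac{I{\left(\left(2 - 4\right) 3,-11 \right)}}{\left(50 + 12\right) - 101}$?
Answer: $50 - \frac{\sqrt{157}}{39} \approx 49.679$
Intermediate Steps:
$I{\left(q,C \right)} = \sqrt{C^{2} + q^{2}}$
$50 + \frac{I{\left(\left(2 - 4\right) 3,-11 \right)}}{\left(50 + 12\right) - 101} = 50 + \frac{\sqrt{\left(-11\right)^{2} + \left(\left(2 - 4\right) 3\right)^{2}}}{\left(50 + 12\right) - 101} = 50 + \frac{\sqrt{121 + \left(\left(-2\right) 3\right)^{2}}}{62 - 101} = 50 + \frac{\sqrt{121 + \left(-6\right)^{2}}}{-39} = 50 + \sqrt{121 + 36} \left(- \frac{1}{39}\right) = 50 + \sqrt{157} \left(- \frac{1}{39}\right) = 50 - \frac{\sqrt{157}}{39}$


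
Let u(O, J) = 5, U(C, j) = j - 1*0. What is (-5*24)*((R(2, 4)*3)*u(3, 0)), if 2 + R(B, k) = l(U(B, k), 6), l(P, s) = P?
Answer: -3600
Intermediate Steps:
U(C, j) = j (U(C, j) = j + 0 = j)
R(B, k) = -2 + k
(-5*24)*((R(2, 4)*3)*u(3, 0)) = (-5*24)*(((-2 + 4)*3)*5) = -120*2*3*5 = -720*5 = -120*30 = -3600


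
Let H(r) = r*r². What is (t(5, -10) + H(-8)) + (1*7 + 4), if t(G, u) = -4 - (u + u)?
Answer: -485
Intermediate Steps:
t(G, u) = -4 - 2*u
H(r) = r³
(t(5, -10) + H(-8)) + (1*7 + 4) = ((-4 - 2*(-10)) + (-8)³) + (1*7 + 4) = ((-4 + 20) - 512) + (7 + 4) = (16 - 512) + 11 = -496 + 11 = -485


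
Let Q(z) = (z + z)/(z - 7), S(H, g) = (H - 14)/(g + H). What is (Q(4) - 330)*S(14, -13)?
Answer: 0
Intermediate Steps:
S(H, g) = (-14 + H)/(H + g)
Q(z) = 2*z/(-7 + z) (Q(z) = (2*z)/(-7 + z) = 2*z/(-7 + z))
(Q(4) - 330)*S(14, -13) = (2*4/(-7 + 4) - 330)*((-14 + 14)/(14 - 13)) = (2*4/(-3) - 330)*(0/1) = (2*4*(-⅓) - 330)*(1*0) = (-8/3 - 330)*0 = -998/3*0 = 0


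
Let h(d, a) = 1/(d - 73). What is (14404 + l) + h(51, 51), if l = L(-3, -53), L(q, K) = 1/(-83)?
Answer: 26301599/1826 ≈ 14404.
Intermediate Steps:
h(d, a) = 1/(-73 + d)
L(q, K) = -1/83
l = -1/83 ≈ -0.012048
(14404 + l) + h(51, 51) = (14404 - 1/83) + 1/(-73 + 51) = 1195531/83 + 1/(-22) = 1195531/83 - 1/22 = 26301599/1826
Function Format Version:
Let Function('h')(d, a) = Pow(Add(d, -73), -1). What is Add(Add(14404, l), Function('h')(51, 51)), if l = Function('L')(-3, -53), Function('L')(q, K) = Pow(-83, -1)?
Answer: Rational(26301599, 1826) ≈ 14404.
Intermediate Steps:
Function('h')(d, a) = Pow(Add(-73, d), -1)
Function('L')(q, K) = Rational(-1, 83)
l = Rational(-1, 83) ≈ -0.012048
Add(Add(14404, l), Function('h')(51, 51)) = Add(Add(14404, Rational(-1, 83)), Pow(Add(-73, 51), -1)) = Add(Rational(1195531, 83), Pow(-22, -1)) = Add(Rational(1195531, 83), Rational(-1, 22)) = Rational(26301599, 1826)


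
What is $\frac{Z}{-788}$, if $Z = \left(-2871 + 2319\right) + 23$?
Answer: $\frac{529}{788} \approx 0.67132$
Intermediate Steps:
$Z = -529$ ($Z = -552 + 23 = -529$)
$\frac{Z}{-788} = - \frac{529}{-788} = \left(-529\right) \left(- \frac{1}{788}\right) = \frac{529}{788}$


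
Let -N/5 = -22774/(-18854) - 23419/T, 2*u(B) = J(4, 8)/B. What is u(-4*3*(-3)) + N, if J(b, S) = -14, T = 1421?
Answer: 36732427111/482247612 ≈ 76.169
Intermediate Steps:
u(B) = -7/B (u(B) = (-14/B)/2 = -7/B)
N = 1022949930/13395767 (N = -5*(-22774/(-18854) - 23419/1421) = -5*(-22774*(-1/18854) - 23419*1/1421) = -5*(11387/9427 - 23419/1421) = -5*(-204589986/13395767) = 1022949930/13395767 ≈ 76.364)
u(-4*3*(-3)) + N = -7/(-4*3*(-3)) + 1022949930/13395767 = -7/((-12*(-3))) + 1022949930/13395767 = -7/36 + 1022949930/13395767 = 36732427111/482247612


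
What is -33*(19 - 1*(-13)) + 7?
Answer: -1049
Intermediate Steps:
-33*(19 - 1*(-13)) + 7 = -33*(19 + 13) + 7 = -33*32 + 7 = -1056 + 7 = -1049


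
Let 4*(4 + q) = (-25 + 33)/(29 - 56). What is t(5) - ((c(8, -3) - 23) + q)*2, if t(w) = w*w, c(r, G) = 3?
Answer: 1975/27 ≈ 73.148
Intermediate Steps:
q = -110/27 (q = -4 + ((-25 + 33)/(29 - 56))/4 = -4 + (8/(-27))/4 = -4 + (8*(-1/27))/4 = -4 + (¼)*(-8/27) = -4 - 2/27 = -110/27 ≈ -4.0741)
t(w) = w²
t(5) - ((c(8, -3) - 23) + q)*2 = 5² - ((3 - 23) - 110/27)*2 = 25 - (-20 - 110/27)*2 = 25 - (-650)*2/27 = 25 - 1*(-1300/27) = 25 + 1300/27 = 1975/27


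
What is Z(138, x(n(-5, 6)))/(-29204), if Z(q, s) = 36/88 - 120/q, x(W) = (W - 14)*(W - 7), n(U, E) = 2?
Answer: 233/14777224 ≈ 1.5767e-5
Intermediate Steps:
x(W) = (-14 + W)*(-7 + W)
Z(q, s) = 9/22 - 120/q (Z(q, s) = 36*(1/88) - 120/q = 9/22 - 120/q)
Z(138, x(n(-5, 6)))/(-29204) = (9/22 - 120/138)/(-29204) = (9/22 - 120*1/138)*(-1/29204) = (9/22 - 20/23)*(-1/29204) = -233/506*(-1/29204) = 233/14777224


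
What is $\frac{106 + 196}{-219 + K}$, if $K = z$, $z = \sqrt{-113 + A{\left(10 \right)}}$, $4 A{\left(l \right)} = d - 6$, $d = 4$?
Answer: $- \frac{132276}{96149} - \frac{302 i \sqrt{454}}{96149} \approx -1.3757 - 0.066925 i$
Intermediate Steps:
$A{\left(l \right)} = - \frac{1}{2}$ ($A{\left(l \right)} = \frac{4 - 6}{4} = \frac{1}{4} \left(-2\right) = - \frac{1}{2}$)
$z = \frac{i \sqrt{454}}{2}$ ($z = \sqrt{-113 - \frac{1}{2}} = \sqrt{- \frac{227}{2}} = \frac{i \sqrt{454}}{2} \approx 10.654 i$)
$K = \frac{i \sqrt{454}}{2} \approx 10.654 i$
$\frac{106 + 196}{-219 + K} = \frac{106 + 196}{-219 + \frac{i \sqrt{454}}{2}} = \frac{302}{-219 + \frac{i \sqrt{454}}{2}}$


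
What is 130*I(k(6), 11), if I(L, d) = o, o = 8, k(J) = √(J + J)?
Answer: 1040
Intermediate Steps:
k(J) = √2*√J (k(J) = √(2*J) = √2*√J)
I(L, d) = 8
130*I(k(6), 11) = 130*8 = 1040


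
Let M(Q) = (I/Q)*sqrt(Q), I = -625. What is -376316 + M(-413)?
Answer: -376316 + 625*I*sqrt(413)/413 ≈ -3.7632e+5 + 30.754*I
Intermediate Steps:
M(Q) = -625/sqrt(Q) (M(Q) = (-625/Q)*sqrt(Q) = -625/sqrt(Q))
-376316 + M(-413) = -376316 - (-625)*I*sqrt(413)/413 = -376316 + 625*I*sqrt(413)/413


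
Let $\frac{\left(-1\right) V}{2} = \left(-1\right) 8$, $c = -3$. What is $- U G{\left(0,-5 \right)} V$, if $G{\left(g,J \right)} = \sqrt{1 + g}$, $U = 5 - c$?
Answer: $-128$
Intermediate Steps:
$U = 8$ ($U = 5 - -3 = 5 + 3 = 8$)
$V = 16$ ($V = - 2 \left(\left(-1\right) 8\right) = \left(-2\right) \left(-8\right) = 16$)
$- U G{\left(0,-5 \right)} V = \left(-1\right) 8 \sqrt{1 + 0} \cdot 16 = - 8 \sqrt{1} \cdot 16 = \left(-8\right) 1 \cdot 16 = \left(-8\right) 16 = -128$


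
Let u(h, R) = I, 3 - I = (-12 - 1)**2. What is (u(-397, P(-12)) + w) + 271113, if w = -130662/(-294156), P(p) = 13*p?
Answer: 4427823133/16342 ≈ 2.7095e+5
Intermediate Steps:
I = -166 (I = 3 - (-12 - 1)**2 = 3 - 1*(-13)**2 = 3 - 1*169 = 3 - 169 = -166)
u(h, R) = -166
w = 7259/16342 (w = -130662*(-1/294156) = 7259/16342 ≈ 0.44419)
(u(-397, P(-12)) + w) + 271113 = (-166 + 7259/16342) + 271113 = -2705513/16342 + 271113 = 4427823133/16342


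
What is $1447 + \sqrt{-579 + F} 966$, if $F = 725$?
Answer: $1447 + 966 \sqrt{146} \approx 13119.0$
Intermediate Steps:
$1447 + \sqrt{-579 + F} 966 = 1447 + \sqrt{-579 + 725} \cdot 966 = 1447 + \sqrt{146} \cdot 966 = 1447 + 966 \sqrt{146}$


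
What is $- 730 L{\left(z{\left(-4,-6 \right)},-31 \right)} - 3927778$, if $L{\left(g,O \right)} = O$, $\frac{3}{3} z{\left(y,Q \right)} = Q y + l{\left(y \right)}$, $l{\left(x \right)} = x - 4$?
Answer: $-3905148$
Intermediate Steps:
$l{\left(x \right)} = -4 + x$ ($l{\left(x \right)} = x - 4 = -4 + x$)
$z{\left(y,Q \right)} = -4 + y + Q y$ ($z{\left(y,Q \right)} = Q y + \left(-4 + y\right) = -4 + y + Q y$)
$- 730 L{\left(z{\left(-4,-6 \right)},-31 \right)} - 3927778 = \left(-730\right) \left(-31\right) - 3927778 = 22630 - 3927778 = -3905148$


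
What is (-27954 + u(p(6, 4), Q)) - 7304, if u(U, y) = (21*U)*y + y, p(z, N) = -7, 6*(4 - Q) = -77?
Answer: -113147/3 ≈ -37716.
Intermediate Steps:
Q = 101/6 (Q = 4 - ⅙*(-77) = 4 + 77/6 = 101/6 ≈ 16.833)
u(U, y) = y + 21*U*y (u(U, y) = 21*U*y + y = y + 21*U*y)
(-27954 + u(p(6, 4), Q)) - 7304 = (-27954 + 101*(1 + 21*(-7))/6) - 7304 = (-27954 + 101*(1 - 147)/6) - 7304 = (-27954 + (101/6)*(-146)) - 7304 = (-27954 - 7373/3) - 7304 = -91235/3 - 7304 = -113147/3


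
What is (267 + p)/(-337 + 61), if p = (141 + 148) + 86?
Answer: -107/46 ≈ -2.3261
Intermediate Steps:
p = 375 (p = 289 + 86 = 375)
(267 + p)/(-337 + 61) = (267 + 375)/(-337 + 61) = 642/(-276) = 642*(-1/276) = -107/46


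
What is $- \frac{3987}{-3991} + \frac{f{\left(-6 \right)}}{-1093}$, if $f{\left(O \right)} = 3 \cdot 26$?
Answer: $\frac{4046493}{4362163} \approx 0.92763$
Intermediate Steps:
$f{\left(O \right)} = 78$
$- \frac{3987}{-3991} + \frac{f{\left(-6 \right)}}{-1093} = - \frac{3987}{-3991} + \frac{78}{-1093} = \left(-3987\right) \left(- \frac{1}{3991}\right) + 78 \left(- \frac{1}{1093}\right) = \frac{3987}{3991} - \frac{78}{1093} = \frac{4046493}{4362163}$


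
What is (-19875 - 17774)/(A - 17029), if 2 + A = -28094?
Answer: 37649/45125 ≈ 0.83433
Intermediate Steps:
A = -28096 (A = -2 - 28094 = -28096)
(-19875 - 17774)/(A - 17029) = (-19875 - 17774)/(-28096 - 17029) = -37649/(-45125) = -37649*(-1/45125) = 37649/45125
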